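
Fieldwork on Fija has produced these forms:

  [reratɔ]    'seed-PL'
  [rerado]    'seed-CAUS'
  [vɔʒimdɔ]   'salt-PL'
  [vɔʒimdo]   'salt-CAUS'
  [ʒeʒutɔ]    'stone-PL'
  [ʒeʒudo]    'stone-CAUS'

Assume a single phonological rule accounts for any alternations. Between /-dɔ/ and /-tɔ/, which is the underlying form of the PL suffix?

The PL suffix surfaces as [-dɔ] and [-tɔ], depending on the final segment of the stem.
The CAUS suffix, which begins with [d], is invariant after every stem; so [d] is not altered by any rule here.
So the underlying form is /-tɔ/, and voiceless stops become voiced after a nasal.

/-tɔ/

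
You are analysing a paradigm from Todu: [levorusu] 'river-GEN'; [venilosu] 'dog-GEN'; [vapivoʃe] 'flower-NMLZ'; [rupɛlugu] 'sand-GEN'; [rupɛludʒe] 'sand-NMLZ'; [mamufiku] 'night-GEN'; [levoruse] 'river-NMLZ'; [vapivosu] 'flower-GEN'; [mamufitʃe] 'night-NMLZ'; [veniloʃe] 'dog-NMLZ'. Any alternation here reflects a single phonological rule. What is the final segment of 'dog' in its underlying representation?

/ʃ/

'dog' shows [ʃ] ~ [s] at the end of the stem ([veniloʃe] vs [venilosu]).
If /s/ were underlying and a rule turned it into [ʃ] before the NMLZ suffix, 'river' would also alternate; but it has [s] in both [levoruse] and [levorusu].
The underlying segment must be /ʃ/; palato-alveolar /tʃ/, /dʒ/ and /ʃ/ become [k], [g] and [s] when no front vowel follows, yielding [s] there.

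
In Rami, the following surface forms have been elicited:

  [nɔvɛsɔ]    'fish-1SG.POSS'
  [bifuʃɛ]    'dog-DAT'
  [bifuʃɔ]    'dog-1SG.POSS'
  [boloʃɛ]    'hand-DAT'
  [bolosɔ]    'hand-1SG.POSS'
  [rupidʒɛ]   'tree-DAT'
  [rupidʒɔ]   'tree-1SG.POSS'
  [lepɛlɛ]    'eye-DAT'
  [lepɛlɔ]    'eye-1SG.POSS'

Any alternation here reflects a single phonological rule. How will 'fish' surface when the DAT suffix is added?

The stem for 'hand' ends in [ʃ] in [boloʃɛ] but [s] in [bolosɔ].
The stem 'dog' ([bifuʃɛ], [bifuʃɔ]) shows [ʃ] unchanged in both environments, so [ʃ] cannot be basic with [s] derived before the 1SG.POSS suffix.
The underlying segment must be /s/; /s/ becomes palato-alveolar [ʃ] before a front vowel, yielding [ʃ] there.
From [nɔvɛsɔ] the stem 'fish' is /nɔvɛs/; before a front vowel this yields [nɔvɛʃɛ].

[nɔvɛʃɛ]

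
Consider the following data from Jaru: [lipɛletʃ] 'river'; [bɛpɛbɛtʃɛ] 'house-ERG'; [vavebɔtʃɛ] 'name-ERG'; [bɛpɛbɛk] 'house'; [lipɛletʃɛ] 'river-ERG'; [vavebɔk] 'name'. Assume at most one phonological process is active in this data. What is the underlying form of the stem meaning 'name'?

/vavebɔk/

In [vavebɔtʃɛ] and [vavebɔk] the final segment of 'name' alternates: [tʃ] ~ [k].
If /tʃ/ were underlying and a rule turned it into [k] in isolation, 'river' would also alternate; but it has [tʃ] in both [lipɛletʃɛ] and [lipɛletʃ].
So /k/ is underlying, and a rule of palatalization before a front vowel — /k/ becomes palato-alveolar [tʃ] before a front vowel — gives [tʃ].
So 'name' = /vavebɔk/.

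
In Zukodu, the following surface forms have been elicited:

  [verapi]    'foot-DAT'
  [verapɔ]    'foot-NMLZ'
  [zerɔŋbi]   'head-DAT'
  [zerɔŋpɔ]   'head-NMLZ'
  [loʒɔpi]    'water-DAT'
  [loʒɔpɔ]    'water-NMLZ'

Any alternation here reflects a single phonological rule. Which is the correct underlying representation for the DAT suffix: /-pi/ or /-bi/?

The DAT suffix surfaces as [-bi] and [-pi], depending on the final segment of the stem.
By contrast the NMLZ suffix keeps its initial [p] throughout — that segment must be underlying.
So the underlying form is /-bi/, and voiced stops become voiceless after a vowel.

/-bi/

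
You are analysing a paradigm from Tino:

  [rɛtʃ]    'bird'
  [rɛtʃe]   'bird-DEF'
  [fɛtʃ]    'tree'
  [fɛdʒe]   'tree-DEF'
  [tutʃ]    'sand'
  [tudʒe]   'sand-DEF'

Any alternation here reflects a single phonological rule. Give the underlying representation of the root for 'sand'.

/tudʒ/

The root 'sand' surfaces as [tutʃ] and [tudʒe], with a stem-final [tʃ] ~ [dʒ] alternation.
But 'bird' keeps [tʃ] in both environments ([rɛtʃ], [rɛtʃe]), so there is no rule changing /tʃ/ to [dʒ] before the DEF suffix.
So /dʒ/ is underlying, and a rule of word-final obstruent devoicing — voiced obstruents become voiceless word-finally — gives [tʃ].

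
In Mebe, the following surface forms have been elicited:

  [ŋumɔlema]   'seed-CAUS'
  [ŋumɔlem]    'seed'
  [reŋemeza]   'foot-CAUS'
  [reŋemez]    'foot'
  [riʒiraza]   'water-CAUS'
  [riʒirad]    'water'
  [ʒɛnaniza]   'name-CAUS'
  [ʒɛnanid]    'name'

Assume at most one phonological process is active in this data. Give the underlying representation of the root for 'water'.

'water' shows [z] ~ [d] at the end of the stem ([riʒiraza] vs [riʒirad]).
Compare 'foot', with invariant [z] in [reŋemeza] and [reŋemez]: an analysis with underlying /z/ and a rule producing [d] in isolation would wrongly predict alternation here too.
The underlying segment must be /d/; voiced stops become fricatives between vowels, yielding [z] there.
So 'water' = /riʒirad/.

/riʒirad/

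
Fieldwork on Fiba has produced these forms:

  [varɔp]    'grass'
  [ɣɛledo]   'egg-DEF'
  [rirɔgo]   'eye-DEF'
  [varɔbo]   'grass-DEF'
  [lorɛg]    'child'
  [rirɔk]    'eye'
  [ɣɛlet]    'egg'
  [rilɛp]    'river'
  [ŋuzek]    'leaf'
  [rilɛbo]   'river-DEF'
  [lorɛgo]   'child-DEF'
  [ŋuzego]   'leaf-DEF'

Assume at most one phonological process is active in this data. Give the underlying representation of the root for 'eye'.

/rirɔk/

'eye' shows [k] ~ [g] at the end of the stem ([rirɔk] vs [rirɔgo]).
If /g/ were underlying and a rule turned it into [k] in isolation, 'child' would also alternate; but it has [g] in both [lorɛg] and [lorɛgo].
The underlying segment must be /k/; voiceless stops become voiced between vowels, yielding [g] there.
The underlying form of 'eye' is therefore /rirɔk/.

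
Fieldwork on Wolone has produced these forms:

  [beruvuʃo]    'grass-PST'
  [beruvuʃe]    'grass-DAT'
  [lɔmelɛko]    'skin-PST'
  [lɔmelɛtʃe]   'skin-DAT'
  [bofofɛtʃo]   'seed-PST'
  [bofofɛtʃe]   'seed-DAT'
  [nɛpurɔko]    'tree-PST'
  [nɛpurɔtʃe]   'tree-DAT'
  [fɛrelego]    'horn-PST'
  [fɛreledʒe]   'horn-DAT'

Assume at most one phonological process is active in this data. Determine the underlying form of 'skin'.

/lɔmelɛk/

The stem for 'skin' ends in [k] in [lɔmelɛko] but [tʃ] in [lɔmelɛtʃe].
Compare 'seed', with invariant [tʃ] in [bofofɛtʃo] and [bofofɛtʃe]: an analysis with underlying /tʃ/ and a rule producing [k] before the PST suffix would wrongly predict alternation here too.
The underlying segment must be /k/; /k/ and /g/ become palato-alveolar [tʃ] and [dʒ] before a front vowel, yielding [tʃ] there.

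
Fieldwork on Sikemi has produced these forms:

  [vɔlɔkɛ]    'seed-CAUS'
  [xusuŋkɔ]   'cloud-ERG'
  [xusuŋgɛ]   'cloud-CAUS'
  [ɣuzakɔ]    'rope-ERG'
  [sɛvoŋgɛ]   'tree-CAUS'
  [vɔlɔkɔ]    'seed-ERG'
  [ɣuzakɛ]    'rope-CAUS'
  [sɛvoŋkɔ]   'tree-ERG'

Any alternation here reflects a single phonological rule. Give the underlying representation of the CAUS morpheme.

The CAUS suffix surfaces as [-gɛ] and [-kɛ], depending on the final segment of the stem.
By contrast the ERG suffix keeps its initial [k] throughout — that segment must be underlying.
The CAUS suffix is therefore /-gɛ/ underlyingly, with post-vocalic devoicing: voiced stops become voiceless after a vowel.

/-gɛ/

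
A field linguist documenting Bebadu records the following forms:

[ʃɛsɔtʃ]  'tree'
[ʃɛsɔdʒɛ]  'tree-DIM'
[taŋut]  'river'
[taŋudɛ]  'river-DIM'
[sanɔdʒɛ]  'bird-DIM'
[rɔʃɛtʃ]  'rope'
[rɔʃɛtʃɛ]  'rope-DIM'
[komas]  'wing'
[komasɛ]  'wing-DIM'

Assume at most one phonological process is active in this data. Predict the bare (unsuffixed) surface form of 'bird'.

The root 'tree' surfaces as [ʃɛsɔtʃ] and [ʃɛsɔdʒɛ], with a stem-final [tʃ] ~ [dʒ] alternation.
Compare 'rope', with invariant [tʃ] in [rɔʃɛtʃ] and [rɔʃɛtʃɛ]: an analysis with underlying /tʃ/ and a rule producing [dʒ] before the DIM suffix would wrongly predict alternation here too.
The underlying segment must be /dʒ/; voiced obstruents become voiceless word-finally, yielding [tʃ] there.
The one attested form of 'bird', [sanɔdʒɛ], shows underlying /sanɔdʒ/. Applying the same rule word-finally gives [sanɔtʃ].

[sanɔtʃ]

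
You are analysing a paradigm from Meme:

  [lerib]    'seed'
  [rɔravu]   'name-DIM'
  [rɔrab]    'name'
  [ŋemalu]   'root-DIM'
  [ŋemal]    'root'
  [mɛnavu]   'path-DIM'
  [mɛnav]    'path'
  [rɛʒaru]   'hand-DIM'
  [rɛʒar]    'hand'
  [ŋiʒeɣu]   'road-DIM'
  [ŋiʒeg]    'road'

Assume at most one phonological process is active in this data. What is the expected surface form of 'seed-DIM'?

'name' shows [v] ~ [b] at the end of the stem ([rɔravu] vs [rɔrab]).
But 'path' keeps [v] in both environments ([mɛnavu], [mɛnav]), so there is no rule changing /v/ to [b] in isolation.
The alternation reflects intervocalic spirantization: voiced stops become fricatives between vowels. /b/ is underlying.
From [lerib] the stem 'seed' is /lerib/; between vowels this yields [lerivu].

[lerivu]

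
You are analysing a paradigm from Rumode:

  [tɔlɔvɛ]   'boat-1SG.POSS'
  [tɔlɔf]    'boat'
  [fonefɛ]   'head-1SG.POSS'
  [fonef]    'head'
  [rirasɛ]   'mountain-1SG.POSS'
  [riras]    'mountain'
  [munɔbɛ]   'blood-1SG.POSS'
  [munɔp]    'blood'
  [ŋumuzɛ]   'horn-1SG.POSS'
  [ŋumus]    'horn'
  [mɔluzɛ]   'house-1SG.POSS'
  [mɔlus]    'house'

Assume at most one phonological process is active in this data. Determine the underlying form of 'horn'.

/ŋumuz/

The root 'horn' surfaces as [ŋumuzɛ] and [ŋumus], with a stem-final [z] ~ [s] alternation.
But 'mountain' keeps [s] in both environments ([rirasɛ], [riras]), so there is no rule changing /s/ to [z] before the 1SG.POSS suffix.
So /z/ is underlying, and a rule of word-final obstruent devoicing — voiced obstruents become voiceless word-finally — gives [s].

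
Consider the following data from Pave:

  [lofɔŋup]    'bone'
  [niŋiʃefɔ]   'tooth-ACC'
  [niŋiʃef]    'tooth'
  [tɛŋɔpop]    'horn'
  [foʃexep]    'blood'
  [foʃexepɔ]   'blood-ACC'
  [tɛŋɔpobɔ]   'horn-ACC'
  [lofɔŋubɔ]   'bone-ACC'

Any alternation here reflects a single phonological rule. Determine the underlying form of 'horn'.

/tɛŋɔpob/

The stem for 'horn' ends in [b] in [tɛŋɔpobɔ] but [p] in [tɛŋɔpop].
But 'blood' keeps [p] in both environments ([foʃexepɔ], [foʃexep]), so there is no rule changing /p/ to [b] before the ACC suffix.
Therefore /b/ is basic and [p] is derived by word-final obstruent devoicing (voiced obstruents become voiceless word-finally).
Hence 'horn' is /tɛŋɔpob/ underlyingly.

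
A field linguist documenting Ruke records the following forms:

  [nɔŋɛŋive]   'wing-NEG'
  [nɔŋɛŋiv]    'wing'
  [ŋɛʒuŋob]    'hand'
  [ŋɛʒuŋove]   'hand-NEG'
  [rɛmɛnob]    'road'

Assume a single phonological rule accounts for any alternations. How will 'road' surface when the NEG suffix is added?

'hand' shows [v] ~ [b] at the end of the stem ([ŋɛʒuŋove] vs [ŋɛʒuŋob]).
The stem 'wing' ([nɔŋɛŋive], [nɔŋɛŋiv]) shows [v] unchanged in both environments, so [v] cannot be basic with [b] derived in isolation.
So /b/ is underlying, and a rule of intervocalic spirantization — voiced stops become fricatives between vowels — gives [v].
From [rɛmɛnob] the stem 'road' is /rɛmɛnob/; between vowels this yields [rɛmɛnove].

[rɛmɛnove]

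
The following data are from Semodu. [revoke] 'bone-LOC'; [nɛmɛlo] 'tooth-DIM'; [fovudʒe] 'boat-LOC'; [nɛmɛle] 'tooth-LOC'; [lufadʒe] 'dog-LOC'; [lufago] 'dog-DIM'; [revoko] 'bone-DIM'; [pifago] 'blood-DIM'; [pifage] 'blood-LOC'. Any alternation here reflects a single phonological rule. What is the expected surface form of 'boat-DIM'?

[fovugo]

'dog' shows [g] ~ [dʒ] at the end of the stem ([lufago] vs [lufadʒe]).
But 'blood' keeps [g] in both environments ([pifago], [pifage]), so there is no rule changing /g/ to [dʒ] before the LOC suffix.
The underlying segment must be /dʒ/; palato-alveolar /dʒ/ becomes [g] when no front vowel follows, yielding [g] there.
From [fovudʒe] the stem 'boat' is /fovudʒ/; when no front vowel follows this yields [fovugo].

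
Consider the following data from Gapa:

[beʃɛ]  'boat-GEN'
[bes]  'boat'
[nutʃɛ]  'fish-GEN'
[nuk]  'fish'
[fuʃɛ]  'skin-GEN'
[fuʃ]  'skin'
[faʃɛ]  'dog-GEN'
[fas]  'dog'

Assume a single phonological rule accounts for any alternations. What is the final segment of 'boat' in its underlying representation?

/s/

In [beʃɛ] and [bes] the final segment of 'boat' alternates: [ʃ] ~ [s].
If /ʃ/ were underlying and a rule turned it into [s] in isolation, 'skin' would also alternate; but it has [ʃ] in both [fuʃɛ] and [fuʃ].
So /s/ is underlying, and a rule of palatalization before a front vowel — /k/ and /s/ become palato-alveolar [tʃ] and [ʃ] before a front vowel — gives [ʃ].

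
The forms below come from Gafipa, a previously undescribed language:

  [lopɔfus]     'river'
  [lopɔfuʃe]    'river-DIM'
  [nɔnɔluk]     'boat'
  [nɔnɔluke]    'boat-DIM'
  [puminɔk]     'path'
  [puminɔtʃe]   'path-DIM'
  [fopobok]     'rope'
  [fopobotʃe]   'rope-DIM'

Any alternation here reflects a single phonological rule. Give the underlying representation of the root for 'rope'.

'rope' shows [k] ~ [tʃ] at the end of the stem ([fopobok] vs [fopobotʃe]).
But 'boat' keeps [k] in both environments ([nɔnɔluk], [nɔnɔluke]), so there is no rule changing /k/ to [tʃ] before the DIM suffix.
The alternation reflects depalatalization: palato-alveolar /tʃ/ and /ʃ/ become [k] and [s] when no front vowel follows. /tʃ/ is underlying.

/fopobotʃ/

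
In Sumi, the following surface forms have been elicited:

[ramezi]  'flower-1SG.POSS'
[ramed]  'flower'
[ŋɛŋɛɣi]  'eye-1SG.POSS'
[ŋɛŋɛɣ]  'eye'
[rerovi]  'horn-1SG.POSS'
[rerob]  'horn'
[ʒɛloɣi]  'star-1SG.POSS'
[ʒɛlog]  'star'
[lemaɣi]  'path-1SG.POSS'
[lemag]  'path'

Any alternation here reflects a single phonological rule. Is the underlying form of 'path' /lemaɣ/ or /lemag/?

The stem for 'path' ends in [ɣ] in [lemaɣi] but [g] in [lemag].
If /ɣ/ were underlying and a rule turned it into [g] in isolation, 'eye' would also alternate; but it has [ɣ] in both [ŋɛŋɛɣi] and [ŋɛŋɛɣ].
So /g/ is underlying, and a rule of intervocalic spirantization — voiced stops become fricatives between vowels — gives [ɣ].

/lemag/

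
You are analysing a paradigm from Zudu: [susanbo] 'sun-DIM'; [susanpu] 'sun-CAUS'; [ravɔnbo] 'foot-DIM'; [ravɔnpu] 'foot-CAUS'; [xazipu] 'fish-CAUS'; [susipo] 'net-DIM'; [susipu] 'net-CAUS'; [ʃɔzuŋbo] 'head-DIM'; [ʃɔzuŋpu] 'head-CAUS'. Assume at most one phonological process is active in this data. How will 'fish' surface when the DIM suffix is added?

The DIM suffix surfaces as [-bo] and [-po], depending on the final segment of the stem.
By contrast the CAUS suffix keeps its initial [p] throughout — that segment must be underlying.
So the underlying form is /-bo/, and voiced stops become voiceless after a vowel.
After 'fish', which ends in a vowel, the suffix surfaces as [-po], giving [xazipo].

[xazipo]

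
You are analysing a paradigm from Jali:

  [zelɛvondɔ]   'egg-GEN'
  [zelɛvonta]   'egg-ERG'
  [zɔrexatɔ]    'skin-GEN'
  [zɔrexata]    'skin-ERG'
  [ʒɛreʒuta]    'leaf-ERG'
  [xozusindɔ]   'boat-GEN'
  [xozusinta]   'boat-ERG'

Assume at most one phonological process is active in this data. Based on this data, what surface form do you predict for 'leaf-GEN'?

The GEN morpheme has two allomorphs, [-dɔ] and [-tɔ].
The ERG suffix, which begins with [t], is invariant after every stem; so [t] is not altered by any rule here.
So the underlying form is /-dɔ/, and voiced stops become voiceless after a vowel.
After 'leaf', which ends in a vowel, the suffix surfaces as [-tɔ], giving [ʒɛreʒutɔ].

[ʒɛreʒutɔ]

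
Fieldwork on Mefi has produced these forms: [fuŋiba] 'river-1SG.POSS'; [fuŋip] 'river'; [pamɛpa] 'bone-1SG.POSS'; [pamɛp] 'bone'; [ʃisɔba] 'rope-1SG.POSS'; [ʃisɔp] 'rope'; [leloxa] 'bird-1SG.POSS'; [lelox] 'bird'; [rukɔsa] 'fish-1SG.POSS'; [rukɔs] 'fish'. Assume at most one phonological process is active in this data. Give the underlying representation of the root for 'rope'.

/ʃisɔb/

The root 'rope' surfaces as [ʃisɔba] and [ʃisɔp], with a stem-final [b] ~ [p] alternation.
Compare 'bone', with invariant [p] in [pamɛpa] and [pamɛp]: an analysis with underlying /p/ and a rule producing [b] before the 1SG.POSS suffix would wrongly predict alternation here too.
Therefore /b/ is basic and [p] is derived by word-final obstruent devoicing (voiced obstruents become voiceless word-finally).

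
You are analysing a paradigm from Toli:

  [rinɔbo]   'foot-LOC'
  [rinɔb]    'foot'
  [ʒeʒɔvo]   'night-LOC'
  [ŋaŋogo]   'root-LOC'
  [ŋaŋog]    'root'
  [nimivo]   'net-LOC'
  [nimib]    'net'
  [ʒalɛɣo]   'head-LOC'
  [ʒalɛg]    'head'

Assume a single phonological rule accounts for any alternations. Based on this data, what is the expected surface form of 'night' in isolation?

[ʒeʒɔb]

The root 'net' surfaces as [nimivo] and [nimib], with a stem-final [v] ~ [b] alternation.
Compare 'foot', with invariant [b] in [rinɔbo] and [rinɔb]: an analysis with underlying /b/ and a rule producing [v] before the LOC suffix would wrongly predict alternation here too.
The underlying segment must be /v/; voiced fricatives become stops word-finally, yielding [b] there.
From [ʒeʒɔvo] the stem 'night' is /ʒeʒɔv/; word-finally this yields [ʒeʒɔb].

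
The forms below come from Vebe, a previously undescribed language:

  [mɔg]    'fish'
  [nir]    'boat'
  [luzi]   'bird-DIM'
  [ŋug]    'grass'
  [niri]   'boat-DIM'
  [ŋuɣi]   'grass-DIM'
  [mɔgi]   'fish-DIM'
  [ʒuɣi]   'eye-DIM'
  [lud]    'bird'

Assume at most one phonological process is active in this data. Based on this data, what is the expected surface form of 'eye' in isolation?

[ʒug]

'grass' shows [ɣ] ~ [g] at the end of the stem ([ŋuɣi] vs [ŋug]).
The stem 'fish' ([mɔgi], [mɔg]) shows [g] unchanged in both environments, so [g] cannot be basic with [ɣ] derived before the DIM suffix.
So /ɣ/ is underlying, and a rule of word-final hardening — voiced fricatives become stops word-finally — gives [g].
From [ʒuɣi] the stem 'eye' is /ʒuɣ/; word-finally this yields [ʒug].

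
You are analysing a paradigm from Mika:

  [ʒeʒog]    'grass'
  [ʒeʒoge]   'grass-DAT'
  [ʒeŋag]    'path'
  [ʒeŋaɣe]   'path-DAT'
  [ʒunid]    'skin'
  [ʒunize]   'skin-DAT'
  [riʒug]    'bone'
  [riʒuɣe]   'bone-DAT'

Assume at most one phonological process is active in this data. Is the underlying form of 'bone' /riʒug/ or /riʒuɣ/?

In [riʒug] and [riʒuɣe] the final segment of 'bone' alternates: [g] ~ [ɣ].
The stem 'grass' ([ʒeʒog], [ʒeʒoge]) shows [g] unchanged in both environments, so [g] cannot be basic with [ɣ] derived before the DAT suffix.
The alternation reflects word-final hardening: voiced fricatives become stops word-finally. /ɣ/ is underlying.

/riʒuɣ/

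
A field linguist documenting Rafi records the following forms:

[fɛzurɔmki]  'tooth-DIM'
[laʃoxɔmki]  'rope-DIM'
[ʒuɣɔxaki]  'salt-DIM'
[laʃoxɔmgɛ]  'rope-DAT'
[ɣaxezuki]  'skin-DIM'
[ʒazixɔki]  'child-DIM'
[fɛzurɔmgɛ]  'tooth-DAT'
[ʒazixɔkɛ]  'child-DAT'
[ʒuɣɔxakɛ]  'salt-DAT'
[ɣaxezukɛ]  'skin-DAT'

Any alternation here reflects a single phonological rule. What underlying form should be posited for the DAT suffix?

/-gɛ/

The DAT morpheme has two allomorphs, [-gɛ] and [-kɛ].
By contrast the DIM suffix keeps its initial [k] throughout — that segment must be underlying.
So the underlying form is /-gɛ/, and voiced stops become voiceless after a vowel.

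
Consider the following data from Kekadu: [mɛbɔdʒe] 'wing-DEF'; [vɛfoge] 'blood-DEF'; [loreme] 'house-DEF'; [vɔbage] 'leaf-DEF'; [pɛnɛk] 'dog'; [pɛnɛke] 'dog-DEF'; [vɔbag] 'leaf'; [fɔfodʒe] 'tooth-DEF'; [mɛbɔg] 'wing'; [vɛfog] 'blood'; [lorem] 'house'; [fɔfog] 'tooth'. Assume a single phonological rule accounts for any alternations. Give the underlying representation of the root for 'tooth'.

/fɔfodʒ/

In [fɔfog] and [fɔfodʒe] the final segment of 'tooth' alternates: [g] ~ [dʒ].
But 'leaf' keeps [g] in both environments ([vɔbag], [vɔbage]), so there is no rule changing /g/ to [dʒ] before the DEF suffix.
Therefore /dʒ/ is basic and [g] is derived by depalatalization (palato-alveolar /dʒ/ becomes [g] when no front vowel follows).
Hence 'tooth' is /fɔfodʒ/ underlyingly.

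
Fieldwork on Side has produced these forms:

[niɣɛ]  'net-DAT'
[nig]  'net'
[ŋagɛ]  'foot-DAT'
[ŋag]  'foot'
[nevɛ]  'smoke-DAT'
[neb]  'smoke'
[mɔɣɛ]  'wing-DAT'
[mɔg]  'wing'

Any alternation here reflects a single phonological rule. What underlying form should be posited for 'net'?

/niɣ/

The root 'net' surfaces as [niɣɛ] and [nig], with a stem-final [ɣ] ~ [g] alternation.
But 'foot' keeps [g] in both environments ([ŋagɛ], [ŋag]), so there is no rule changing /g/ to [ɣ] before the DAT suffix.
The alternation reflects word-final hardening: voiced fricatives become stops word-finally. /ɣ/ is underlying.
Hence 'net' is /niɣ/ underlyingly.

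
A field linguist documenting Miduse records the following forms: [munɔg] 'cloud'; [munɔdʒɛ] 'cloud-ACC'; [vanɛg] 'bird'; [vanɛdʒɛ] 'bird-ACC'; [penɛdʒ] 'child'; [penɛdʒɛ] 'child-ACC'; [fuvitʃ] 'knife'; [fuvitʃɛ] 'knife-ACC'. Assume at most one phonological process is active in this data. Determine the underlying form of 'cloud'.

/munɔg/

The root 'cloud' surfaces as [munɔg] and [munɔdʒɛ], with a stem-final [g] ~ [dʒ] alternation.
If /dʒ/ were underlying and a rule turned it into [g] in isolation, 'child' would also alternate; but it has [dʒ] in both [penɛdʒ] and [penɛdʒɛ].
The alternation reflects palatalization before a front vowel: /g/ becomes palato-alveolar [dʒ] before a front vowel. /g/ is underlying.
So 'cloud' = /munɔg/.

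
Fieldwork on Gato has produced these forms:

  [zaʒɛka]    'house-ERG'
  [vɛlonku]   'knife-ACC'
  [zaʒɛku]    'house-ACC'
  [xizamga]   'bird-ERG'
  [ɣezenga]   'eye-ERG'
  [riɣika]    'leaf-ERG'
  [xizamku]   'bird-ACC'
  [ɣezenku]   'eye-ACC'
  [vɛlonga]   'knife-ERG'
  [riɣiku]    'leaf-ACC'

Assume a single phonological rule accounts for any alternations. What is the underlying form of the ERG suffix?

The ERG suffix surfaces as [-ga] and [-ka], depending on the final segment of the stem.
By contrast the ACC suffix keeps its initial [k] throughout — that segment must be underlying.
So the underlying form is /-ga/, and voiced stops become voiceless after a vowel.

/-ga/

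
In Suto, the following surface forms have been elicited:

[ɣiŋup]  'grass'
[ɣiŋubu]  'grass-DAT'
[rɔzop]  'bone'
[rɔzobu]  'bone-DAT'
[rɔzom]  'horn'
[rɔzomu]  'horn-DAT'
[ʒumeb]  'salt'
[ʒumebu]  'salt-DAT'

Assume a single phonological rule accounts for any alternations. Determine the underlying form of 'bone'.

In [rɔzop] and [rɔzobu] the final segment of 'bone' alternates: [p] ~ [b].
The stem 'salt' ([ʒumeb], [ʒumebu]) shows [b] unchanged in both environments, so [b] cannot be basic with [p] derived in isolation.
The underlying segment must be /p/; voiceless stops become voiced between vowels, yielding [b] there.
Hence 'bone' is /rɔzop/ underlyingly.

/rɔzop/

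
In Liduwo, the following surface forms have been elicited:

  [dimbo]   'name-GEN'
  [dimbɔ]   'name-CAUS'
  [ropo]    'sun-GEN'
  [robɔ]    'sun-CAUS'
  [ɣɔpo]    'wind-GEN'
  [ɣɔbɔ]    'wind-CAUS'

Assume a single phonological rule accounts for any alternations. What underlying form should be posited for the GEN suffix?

/-po/

The GEN suffix surfaces as [-bo] and [-po], depending on the final segment of the stem.
By contrast the CAUS suffix keeps its initial [b] throughout — that segment must be underlying.
So the underlying form is /-po/, and voiceless stops become voiced after a nasal.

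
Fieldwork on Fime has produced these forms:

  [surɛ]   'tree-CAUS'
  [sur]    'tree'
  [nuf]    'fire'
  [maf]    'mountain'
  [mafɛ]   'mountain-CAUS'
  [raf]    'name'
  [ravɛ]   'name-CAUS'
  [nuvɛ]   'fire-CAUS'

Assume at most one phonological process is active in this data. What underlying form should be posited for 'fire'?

/nuv/

'fire' shows [f] ~ [v] at the end of the stem ([nuf] vs [nuvɛ]).
The stem 'mountain' ([maf], [mafɛ]) shows [f] unchanged in both environments, so [f] cannot be basic with [v] derived before the CAUS suffix.
The alternation reflects word-final obstruent devoicing: voiced obstruents become voiceless word-finally. /v/ is underlying.
So 'fire' = /nuv/.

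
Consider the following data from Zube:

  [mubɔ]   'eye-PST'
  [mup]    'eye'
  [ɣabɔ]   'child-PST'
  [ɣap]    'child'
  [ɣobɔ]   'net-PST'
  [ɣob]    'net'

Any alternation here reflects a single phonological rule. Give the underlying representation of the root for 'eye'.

/mup/

The root 'eye' surfaces as [mubɔ] and [mup], with a stem-final [b] ~ [p] alternation.
If /b/ were underlying and a rule turned it into [p] in isolation, 'net' would also alternate; but it has [b] in both [ɣobɔ] and [ɣob].
The alternation reflects intervocalic voicing: voiceless stops become voiced between vowels. /p/ is underlying.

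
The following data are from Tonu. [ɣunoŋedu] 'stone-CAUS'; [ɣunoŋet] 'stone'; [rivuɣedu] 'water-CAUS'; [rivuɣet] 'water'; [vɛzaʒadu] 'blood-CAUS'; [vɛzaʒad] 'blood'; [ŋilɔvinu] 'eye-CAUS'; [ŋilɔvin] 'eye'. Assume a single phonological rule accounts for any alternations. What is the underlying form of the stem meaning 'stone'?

/ɣunoŋet/

The root 'stone' surfaces as [ɣunoŋedu] and [ɣunoŋet], with a stem-final [d] ~ [t] alternation.
If /d/ were underlying and a rule turned it into [t] in isolation, 'blood' would also alternate; but it has [d] in both [vɛzaʒadu] and [vɛzaʒad].
The alternation reflects intervocalic voicing: voiceless stops become voiced between vowels. /t/ is underlying.
Hence 'stone' is /ɣunoŋet/ underlyingly.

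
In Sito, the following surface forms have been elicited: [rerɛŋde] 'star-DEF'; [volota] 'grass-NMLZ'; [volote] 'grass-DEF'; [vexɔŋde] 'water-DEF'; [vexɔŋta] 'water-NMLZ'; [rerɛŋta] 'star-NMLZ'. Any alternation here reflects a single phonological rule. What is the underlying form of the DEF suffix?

/-de/

The DEF morpheme has two allomorphs, [-de] and [-te].
By contrast the NMLZ suffix keeps its initial [t] throughout — that segment must be underlying.
The DEF suffix is therefore /-de/ underlyingly, with post-vocalic devoicing: voiced stops become voiceless after a vowel.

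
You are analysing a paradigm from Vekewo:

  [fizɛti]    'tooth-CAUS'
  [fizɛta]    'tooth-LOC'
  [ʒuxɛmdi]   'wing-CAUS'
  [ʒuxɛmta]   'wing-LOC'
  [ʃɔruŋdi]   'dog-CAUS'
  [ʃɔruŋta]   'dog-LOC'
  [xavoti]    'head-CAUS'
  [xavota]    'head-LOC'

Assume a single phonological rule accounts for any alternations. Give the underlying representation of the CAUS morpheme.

/-di/

The CAUS suffix surfaces as [-di] and [-ti], depending on the final segment of the stem.
The LOC suffix, which begins with [t], is invariant after every stem; so [t] is not altered by any rule here.
The CAUS suffix is therefore /-di/ underlyingly, with post-vocalic devoicing: voiced stops become voiceless after a vowel.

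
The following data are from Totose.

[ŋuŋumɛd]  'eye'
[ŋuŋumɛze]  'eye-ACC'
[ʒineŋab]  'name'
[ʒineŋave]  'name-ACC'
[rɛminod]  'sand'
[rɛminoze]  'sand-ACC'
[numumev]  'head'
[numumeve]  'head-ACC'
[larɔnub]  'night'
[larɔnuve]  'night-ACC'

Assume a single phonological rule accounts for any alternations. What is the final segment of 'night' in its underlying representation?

In [larɔnub] and [larɔnuve] the final segment of 'night' alternates: [b] ~ [v].
But 'head' keeps [v] in both environments ([numumev], [numumeve]), so there is no rule changing /v/ to [b] in isolation.
So /b/ is underlying, and a rule of intervocalic spirantization — voiced stops become fricatives between vowels — gives [v].

/b/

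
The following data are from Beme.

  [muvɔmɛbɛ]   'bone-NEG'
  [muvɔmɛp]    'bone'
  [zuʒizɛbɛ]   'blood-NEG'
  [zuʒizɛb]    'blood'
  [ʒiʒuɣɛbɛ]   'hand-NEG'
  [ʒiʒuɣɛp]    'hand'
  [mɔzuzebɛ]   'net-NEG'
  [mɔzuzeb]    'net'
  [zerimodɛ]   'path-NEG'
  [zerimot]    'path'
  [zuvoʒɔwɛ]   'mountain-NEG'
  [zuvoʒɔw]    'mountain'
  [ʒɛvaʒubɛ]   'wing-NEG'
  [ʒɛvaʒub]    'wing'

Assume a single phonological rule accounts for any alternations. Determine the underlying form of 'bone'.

/muvɔmɛp/

The stem for 'bone' ends in [b] in [muvɔmɛbɛ] but [p] in [muvɔmɛp].
The stem 'wing' ([ʒɛvaʒubɛ], [ʒɛvaʒub]) shows [b] unchanged in both environments, so [b] cannot be basic with [p] derived in isolation.
Therefore /p/ is basic and [b] is derived by intervocalic voicing (voiceless stops become voiced between vowels).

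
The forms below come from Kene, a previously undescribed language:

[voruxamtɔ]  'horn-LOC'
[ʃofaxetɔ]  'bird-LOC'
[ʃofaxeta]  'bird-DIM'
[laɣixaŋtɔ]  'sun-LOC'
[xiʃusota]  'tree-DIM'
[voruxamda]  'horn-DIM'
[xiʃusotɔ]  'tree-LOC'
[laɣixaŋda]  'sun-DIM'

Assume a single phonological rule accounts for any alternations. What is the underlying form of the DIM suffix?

/-da/

The DIM suffix surfaces as [-da] and [-ta], depending on the final segment of the stem.
The LOC suffix, which begins with [t], is invariant after every stem; so [t] is not altered by any rule here.
The DIM suffix is therefore /-da/ underlyingly, with post-vocalic devoicing: voiced stops become voiceless after a vowel.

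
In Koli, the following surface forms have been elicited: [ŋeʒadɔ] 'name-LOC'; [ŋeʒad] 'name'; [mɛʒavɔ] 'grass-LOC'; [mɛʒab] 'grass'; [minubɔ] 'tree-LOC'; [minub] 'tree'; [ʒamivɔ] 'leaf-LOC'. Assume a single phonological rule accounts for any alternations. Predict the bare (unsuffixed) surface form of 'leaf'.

[ʒamib]

In [mɛʒavɔ] and [mɛʒab] the final segment of 'grass' alternates: [v] ~ [b].
But 'tree' keeps [b] in both environments ([minubɔ], [minub]), so there is no rule changing /b/ to [v] before the LOC suffix.
So /v/ is underlying, and a rule of word-final hardening — voiced fricatives become stops word-finally — gives [b].
The one attested form of 'leaf', [ʒamivɔ], shows underlying /ʒamiv/. Applying the same rule word-finally gives [ʒamib].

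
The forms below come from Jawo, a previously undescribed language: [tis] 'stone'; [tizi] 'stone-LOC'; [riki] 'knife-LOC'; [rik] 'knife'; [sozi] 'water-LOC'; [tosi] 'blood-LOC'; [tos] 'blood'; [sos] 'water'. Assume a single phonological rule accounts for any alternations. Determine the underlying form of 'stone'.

/tiz/

The stem for 'stone' ends in [s] in [tis] but [z] in [tizi].
Compare 'blood', with invariant [s] in [tos] and [tosi]: an analysis with underlying /s/ and a rule producing [z] before the LOC suffix would wrongly predict alternation here too.
The underlying segment must be /z/; voiced obstruents become voiceless word-finally, yielding [s] there.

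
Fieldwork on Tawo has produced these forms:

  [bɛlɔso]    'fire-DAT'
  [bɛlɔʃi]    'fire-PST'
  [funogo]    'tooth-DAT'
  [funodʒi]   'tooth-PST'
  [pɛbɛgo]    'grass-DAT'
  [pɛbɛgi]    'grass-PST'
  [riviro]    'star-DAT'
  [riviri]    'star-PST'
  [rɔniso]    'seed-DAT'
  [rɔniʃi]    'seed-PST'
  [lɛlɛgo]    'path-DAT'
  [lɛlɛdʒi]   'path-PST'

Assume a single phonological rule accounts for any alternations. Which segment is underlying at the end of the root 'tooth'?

'tooth' shows [g] ~ [dʒ] at the end of the stem ([funogo] vs [funodʒi]).
But 'grass' keeps [g] in both environments ([pɛbɛgo], [pɛbɛgi]), so there is no rule changing /g/ to [dʒ] before the PST suffix.
Therefore /dʒ/ is basic and [g] is derived by depalatalization (palato-alveolar /dʒ/ and /ʃ/ become [g] and [s] when no front vowel follows).

/dʒ/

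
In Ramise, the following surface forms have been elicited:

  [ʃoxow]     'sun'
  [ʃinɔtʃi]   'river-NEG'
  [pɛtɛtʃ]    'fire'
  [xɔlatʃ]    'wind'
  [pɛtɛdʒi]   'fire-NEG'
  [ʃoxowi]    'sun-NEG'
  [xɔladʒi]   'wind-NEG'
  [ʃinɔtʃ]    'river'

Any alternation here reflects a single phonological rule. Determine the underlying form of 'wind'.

/xɔladʒ/

The root 'wind' surfaces as [xɔladʒi] and [xɔlatʃ], with a stem-final [dʒ] ~ [tʃ] alternation.
The stem 'river' ([ʃinɔtʃi], [ʃinɔtʃ]) shows [tʃ] unchanged in both environments, so [tʃ] cannot be basic with [dʒ] derived before the NEG suffix.
Therefore /dʒ/ is basic and [tʃ] is derived by word-final obstruent devoicing (voiced obstruents become voiceless word-finally).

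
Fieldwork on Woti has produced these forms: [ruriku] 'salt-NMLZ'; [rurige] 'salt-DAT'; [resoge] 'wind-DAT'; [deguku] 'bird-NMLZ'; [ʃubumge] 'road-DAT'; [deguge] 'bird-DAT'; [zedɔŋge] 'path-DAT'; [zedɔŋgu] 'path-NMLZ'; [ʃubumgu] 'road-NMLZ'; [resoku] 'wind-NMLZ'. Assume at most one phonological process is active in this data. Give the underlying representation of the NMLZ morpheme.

/-ku/

The NMLZ suffix surfaces as [-gu] and [-ku], depending on the final segment of the stem.
By contrast the DAT suffix keeps its initial [g] throughout — that segment must be underlying.
The NMLZ suffix is therefore /-ku/ underlyingly, with post-nasal voicing: voiceless stops become voiced after a nasal.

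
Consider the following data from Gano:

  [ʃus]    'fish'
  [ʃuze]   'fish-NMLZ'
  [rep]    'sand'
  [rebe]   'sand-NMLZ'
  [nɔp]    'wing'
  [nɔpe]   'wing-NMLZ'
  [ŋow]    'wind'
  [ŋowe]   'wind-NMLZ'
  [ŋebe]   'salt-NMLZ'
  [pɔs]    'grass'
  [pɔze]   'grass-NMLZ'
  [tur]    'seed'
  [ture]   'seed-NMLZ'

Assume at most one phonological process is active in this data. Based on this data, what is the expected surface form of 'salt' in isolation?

[ŋep]

The root 'sand' surfaces as [rep] and [rebe], with a stem-final [p] ~ [b] alternation.
But 'wing' keeps [p] in both environments ([nɔp], [nɔpe]), so there is no rule changing /p/ to [b] before the NMLZ suffix.
Therefore /b/ is basic and [p] is derived by word-final obstruent devoicing (voiced obstruents become voiceless word-finally).
The one attested form of 'salt', [ŋebe], shows underlying /ŋeb/. Applying the same rule word-finally gives [ŋep].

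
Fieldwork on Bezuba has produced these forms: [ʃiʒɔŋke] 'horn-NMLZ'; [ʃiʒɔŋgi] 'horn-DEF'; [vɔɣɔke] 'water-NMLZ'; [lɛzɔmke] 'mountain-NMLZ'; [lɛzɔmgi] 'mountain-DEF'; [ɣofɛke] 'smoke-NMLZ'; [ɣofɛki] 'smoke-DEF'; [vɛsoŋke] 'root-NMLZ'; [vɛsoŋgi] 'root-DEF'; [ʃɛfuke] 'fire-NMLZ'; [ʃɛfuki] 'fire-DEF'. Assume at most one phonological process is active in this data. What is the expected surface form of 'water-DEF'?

[vɔɣɔki]

The DEF suffix surfaces as [-gi] and [-ki], depending on the final segment of the stem.
The NMLZ suffix, which begins with [k], is invariant after every stem; so [k] is not altered by any rule here.
The DEF suffix is therefore /-gi/ underlyingly, with post-vocalic devoicing: voiced stops become voiceless after a vowel.
After 'water', which ends in a vowel, the suffix surfaces as [-ki], giving [vɔɣɔki].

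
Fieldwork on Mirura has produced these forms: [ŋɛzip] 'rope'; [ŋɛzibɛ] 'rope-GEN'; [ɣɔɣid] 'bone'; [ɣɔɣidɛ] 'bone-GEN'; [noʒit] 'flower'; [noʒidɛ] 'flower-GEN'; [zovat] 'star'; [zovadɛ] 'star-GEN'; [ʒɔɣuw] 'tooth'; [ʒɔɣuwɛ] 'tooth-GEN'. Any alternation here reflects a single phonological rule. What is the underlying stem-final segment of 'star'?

'star' shows [t] ~ [d] at the end of the stem ([zovat] vs [zovadɛ]).
The stem 'bone' ([ɣɔɣid], [ɣɔɣidɛ]) shows [d] unchanged in both environments, so [d] cannot be basic with [t] derived in isolation.
The underlying segment must be /t/; voiceless stops become voiced between vowels, yielding [d] there.

/t/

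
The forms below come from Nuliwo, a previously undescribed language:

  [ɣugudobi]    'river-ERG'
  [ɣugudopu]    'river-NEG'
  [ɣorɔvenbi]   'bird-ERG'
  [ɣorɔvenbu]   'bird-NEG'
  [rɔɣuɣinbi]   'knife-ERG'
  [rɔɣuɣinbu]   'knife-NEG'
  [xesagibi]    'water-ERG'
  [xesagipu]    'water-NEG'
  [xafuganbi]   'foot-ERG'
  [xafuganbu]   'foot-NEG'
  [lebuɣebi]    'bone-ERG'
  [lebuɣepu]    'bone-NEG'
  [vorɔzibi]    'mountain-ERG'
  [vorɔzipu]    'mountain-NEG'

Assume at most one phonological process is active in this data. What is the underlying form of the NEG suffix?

The NEG suffix surfaces as [-bu] and [-pu], depending on the final segment of the stem.
The ERG suffix, which begins with [b], is invariant after every stem; so [b] is not altered by any rule here.
The NEG suffix is therefore /-pu/ underlyingly, with post-nasal voicing: voiceless stops become voiced after a nasal.

/-pu/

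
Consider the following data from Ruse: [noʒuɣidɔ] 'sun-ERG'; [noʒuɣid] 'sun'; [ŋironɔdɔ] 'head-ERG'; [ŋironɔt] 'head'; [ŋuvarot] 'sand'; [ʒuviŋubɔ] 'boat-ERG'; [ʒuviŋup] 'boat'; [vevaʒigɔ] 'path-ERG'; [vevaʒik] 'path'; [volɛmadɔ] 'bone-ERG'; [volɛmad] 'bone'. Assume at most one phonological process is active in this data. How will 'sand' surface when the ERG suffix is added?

[ŋuvarodɔ]

The root 'head' surfaces as [ŋironɔdɔ] and [ŋironɔt], with a stem-final [d] ~ [t] alternation.
If /d/ were underlying and a rule turned it into [t] in isolation, 'sun' would also alternate; but it has [d] in both [noʒuɣidɔ] and [noʒuɣid].
The alternation reflects intervocalic voicing: voiceless stops become voiced between vowels. /t/ is underlying.
The one attested form of 'sand', [ŋuvarot], shows underlying /ŋuvarot/. Applying the same rule between vowels gives [ŋuvarodɔ].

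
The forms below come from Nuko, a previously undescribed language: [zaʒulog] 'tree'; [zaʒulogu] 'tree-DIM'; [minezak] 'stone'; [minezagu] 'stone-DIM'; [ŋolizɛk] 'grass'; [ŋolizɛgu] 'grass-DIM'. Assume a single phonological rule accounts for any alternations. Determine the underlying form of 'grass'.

In [ŋolizɛk] and [ŋolizɛgu] the final segment of 'grass' alternates: [k] ~ [g].
The stem 'tree' ([zaʒulog], [zaʒulogu]) shows [g] unchanged in both environments, so [g] cannot be basic with [k] derived in isolation.
The underlying segment must be /k/; voiceless stops become voiced between vowels, yielding [g] there.
The underlying form of 'grass' is therefore /ŋolizɛk/.

/ŋolizɛk/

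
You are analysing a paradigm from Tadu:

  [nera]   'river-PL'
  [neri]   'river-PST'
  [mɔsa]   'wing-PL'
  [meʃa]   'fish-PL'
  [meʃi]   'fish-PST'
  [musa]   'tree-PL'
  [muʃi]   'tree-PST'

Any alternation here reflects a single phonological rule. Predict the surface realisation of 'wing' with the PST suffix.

In [musa] and [muʃi] the final segment of 'tree' alternates: [s] ~ [ʃ].
But 'fish' keeps [ʃ] in both environments ([meʃa], [meʃi]), so there is no rule changing /ʃ/ to [s] before the PL suffix.
The underlying segment must be /s/; /s/ becomes palato-alveolar [ʃ] before a front vowel, yielding [ʃ] there.
From [mɔsa] the stem 'wing' is /mɔs/; before a front vowel this yields [mɔʃi].

[mɔʃi]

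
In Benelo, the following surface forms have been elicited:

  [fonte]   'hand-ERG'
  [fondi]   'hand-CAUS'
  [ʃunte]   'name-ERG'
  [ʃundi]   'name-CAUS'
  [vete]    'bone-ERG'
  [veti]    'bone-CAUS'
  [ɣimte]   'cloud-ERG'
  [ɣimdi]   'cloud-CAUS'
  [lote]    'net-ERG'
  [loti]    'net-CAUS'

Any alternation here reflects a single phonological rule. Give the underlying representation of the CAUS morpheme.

/-di/

The CAUS morpheme has two allomorphs, [-di] and [-ti].
The ERG suffix, which begins with [t], is invariant after every stem; so [t] is not altered by any rule here.
The CAUS suffix is therefore /-di/ underlyingly, with post-vocalic devoicing: voiced stops become voiceless after a vowel.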